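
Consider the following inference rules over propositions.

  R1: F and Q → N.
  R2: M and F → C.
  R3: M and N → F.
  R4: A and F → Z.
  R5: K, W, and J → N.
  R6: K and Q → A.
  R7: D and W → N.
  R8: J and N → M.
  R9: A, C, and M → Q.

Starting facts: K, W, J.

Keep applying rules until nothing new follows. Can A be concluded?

A would need K and Q (R6), but Q is never established.

No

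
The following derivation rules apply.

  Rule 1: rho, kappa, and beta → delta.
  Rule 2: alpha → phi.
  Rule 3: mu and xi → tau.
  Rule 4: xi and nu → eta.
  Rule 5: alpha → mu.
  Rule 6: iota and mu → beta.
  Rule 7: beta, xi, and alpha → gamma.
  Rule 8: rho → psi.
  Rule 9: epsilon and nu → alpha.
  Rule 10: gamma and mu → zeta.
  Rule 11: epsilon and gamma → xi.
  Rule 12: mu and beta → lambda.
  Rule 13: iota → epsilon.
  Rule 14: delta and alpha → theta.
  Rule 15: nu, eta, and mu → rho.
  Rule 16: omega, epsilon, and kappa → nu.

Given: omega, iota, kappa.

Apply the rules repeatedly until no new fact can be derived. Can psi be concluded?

No

psi would need rho (Rule 8), but rho is never established.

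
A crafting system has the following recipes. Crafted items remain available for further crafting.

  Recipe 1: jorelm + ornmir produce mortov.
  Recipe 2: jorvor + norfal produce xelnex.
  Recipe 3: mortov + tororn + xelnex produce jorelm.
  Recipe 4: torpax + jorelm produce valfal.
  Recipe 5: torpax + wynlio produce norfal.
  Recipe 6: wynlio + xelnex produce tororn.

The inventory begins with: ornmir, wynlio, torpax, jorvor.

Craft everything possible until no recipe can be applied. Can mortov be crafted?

No

mortov would need jorelm and ornmir (Recipe 1), but jorelm is never obtained.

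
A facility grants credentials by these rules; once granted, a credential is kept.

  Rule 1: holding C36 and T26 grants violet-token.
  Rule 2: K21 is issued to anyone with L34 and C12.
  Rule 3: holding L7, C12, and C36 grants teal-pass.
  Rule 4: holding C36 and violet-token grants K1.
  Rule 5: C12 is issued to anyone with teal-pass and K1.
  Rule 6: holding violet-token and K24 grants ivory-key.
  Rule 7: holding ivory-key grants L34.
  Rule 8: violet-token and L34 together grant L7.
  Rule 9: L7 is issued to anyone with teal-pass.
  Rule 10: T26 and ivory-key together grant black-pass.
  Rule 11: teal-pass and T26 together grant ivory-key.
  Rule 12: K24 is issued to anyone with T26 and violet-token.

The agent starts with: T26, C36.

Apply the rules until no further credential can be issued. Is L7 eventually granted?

Yes

Holding C36 and T26 grants violet-token (Rule 1).
Holding T26 and violet-token grants K24 (Rule 12).
Holding violet-token and K24 grants ivory-key (Rule 6).
Holding ivory-key grants L34 (Rule 7).
Holding violet-token and L34 grants L7 (Rule 8).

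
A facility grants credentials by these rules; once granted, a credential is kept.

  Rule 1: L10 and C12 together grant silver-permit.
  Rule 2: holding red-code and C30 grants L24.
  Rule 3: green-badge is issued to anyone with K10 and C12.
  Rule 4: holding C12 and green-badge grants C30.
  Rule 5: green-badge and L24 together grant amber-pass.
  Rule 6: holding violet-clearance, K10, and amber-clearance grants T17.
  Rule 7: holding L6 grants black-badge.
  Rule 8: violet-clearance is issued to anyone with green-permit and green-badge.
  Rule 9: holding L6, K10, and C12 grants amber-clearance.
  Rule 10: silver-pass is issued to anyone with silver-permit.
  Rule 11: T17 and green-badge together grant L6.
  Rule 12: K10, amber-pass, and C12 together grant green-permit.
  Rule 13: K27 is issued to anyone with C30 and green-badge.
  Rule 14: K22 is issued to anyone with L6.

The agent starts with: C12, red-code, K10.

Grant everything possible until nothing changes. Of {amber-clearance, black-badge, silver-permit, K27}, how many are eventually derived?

1

Holding K10 and C12 grants green-badge (Rule 3).
Holding C12 and green-badge grants C30 (Rule 4).
Holding C30 and green-badge grants K27 (Rule 13).
amber-clearance would need L6, K10, and C12 (Rule 9), but L6 is never granted.
black-badge would need L6 (Rule 7), but L6 is never granted.
silver-permit would need L10 and C12 (Rule 1), but L10 is never granted.
K27: reached.
Reached: K27 — 1 of the 4.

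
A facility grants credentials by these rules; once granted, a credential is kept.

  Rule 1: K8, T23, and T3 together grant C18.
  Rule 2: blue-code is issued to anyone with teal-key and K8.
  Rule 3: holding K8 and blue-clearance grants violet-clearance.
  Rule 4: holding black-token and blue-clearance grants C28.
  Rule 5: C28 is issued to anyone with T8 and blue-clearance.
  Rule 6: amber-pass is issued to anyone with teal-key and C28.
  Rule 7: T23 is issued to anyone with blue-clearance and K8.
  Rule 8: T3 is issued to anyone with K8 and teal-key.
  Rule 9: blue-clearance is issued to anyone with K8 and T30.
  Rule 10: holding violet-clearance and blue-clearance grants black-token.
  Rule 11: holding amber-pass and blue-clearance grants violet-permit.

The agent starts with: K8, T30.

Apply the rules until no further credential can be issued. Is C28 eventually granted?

Yes

Holding K8 and T30 grants blue-clearance (Rule 9).
Holding K8 and blue-clearance grants violet-clearance (Rule 3).
Holding violet-clearance and blue-clearance grants black-token (Rule 10).
Holding black-token and blue-clearance grants C28 (Rule 4).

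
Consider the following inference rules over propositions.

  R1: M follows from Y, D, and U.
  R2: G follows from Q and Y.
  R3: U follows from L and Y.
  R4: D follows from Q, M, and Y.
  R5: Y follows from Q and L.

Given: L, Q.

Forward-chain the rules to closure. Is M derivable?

No

M would need Y, D, and U (R1), but D is never established.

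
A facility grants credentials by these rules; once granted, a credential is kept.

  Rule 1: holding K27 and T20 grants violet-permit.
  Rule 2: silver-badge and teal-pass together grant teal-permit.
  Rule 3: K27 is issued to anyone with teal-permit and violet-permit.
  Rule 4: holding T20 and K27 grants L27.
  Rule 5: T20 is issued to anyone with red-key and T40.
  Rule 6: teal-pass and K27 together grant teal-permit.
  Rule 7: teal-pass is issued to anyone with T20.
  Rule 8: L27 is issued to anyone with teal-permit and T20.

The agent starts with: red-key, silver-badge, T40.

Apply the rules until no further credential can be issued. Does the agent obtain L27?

Yes

Holding red-key and T40 grants T20 (Rule 5).
Holding T20 grants teal-pass (Rule 7).
Holding silver-badge and teal-pass grants teal-permit (Rule 2).
Holding teal-permit and T20 grants L27 (Rule 8).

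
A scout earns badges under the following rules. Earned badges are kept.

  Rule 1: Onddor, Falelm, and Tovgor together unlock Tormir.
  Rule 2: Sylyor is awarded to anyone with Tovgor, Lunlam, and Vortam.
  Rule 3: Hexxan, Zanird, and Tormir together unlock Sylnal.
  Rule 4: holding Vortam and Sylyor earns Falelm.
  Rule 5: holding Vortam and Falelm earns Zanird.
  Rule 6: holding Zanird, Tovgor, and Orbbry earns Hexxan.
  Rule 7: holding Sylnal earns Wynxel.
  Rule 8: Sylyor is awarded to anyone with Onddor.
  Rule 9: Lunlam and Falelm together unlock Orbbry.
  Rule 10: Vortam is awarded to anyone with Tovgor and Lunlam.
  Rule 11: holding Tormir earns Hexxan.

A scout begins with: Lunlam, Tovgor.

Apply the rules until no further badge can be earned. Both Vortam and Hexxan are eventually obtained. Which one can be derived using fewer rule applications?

Vortam

Vortam: With Tovgor and Lunlam, Vortam is earned (Rule 10). [1 rule application]
Hexxan: With Tovgor and Lunlam, Vortam is earned (Rule 10). With Tovgor, Lunlam, and Vortam, Sylyor is earned (Rule 2). With Vortam and Sylyor, Falelm is earned (Rule 4). With Vortam and Falelm, Zanird is earned (Rule 5). With Lunlam and Falelm, Orbbry is earned (Rule 9). With Zanird, Tovgor, and Orbbry, Hexxan is earned (Rule 6). [6 rule applications]
Vortam needs fewer.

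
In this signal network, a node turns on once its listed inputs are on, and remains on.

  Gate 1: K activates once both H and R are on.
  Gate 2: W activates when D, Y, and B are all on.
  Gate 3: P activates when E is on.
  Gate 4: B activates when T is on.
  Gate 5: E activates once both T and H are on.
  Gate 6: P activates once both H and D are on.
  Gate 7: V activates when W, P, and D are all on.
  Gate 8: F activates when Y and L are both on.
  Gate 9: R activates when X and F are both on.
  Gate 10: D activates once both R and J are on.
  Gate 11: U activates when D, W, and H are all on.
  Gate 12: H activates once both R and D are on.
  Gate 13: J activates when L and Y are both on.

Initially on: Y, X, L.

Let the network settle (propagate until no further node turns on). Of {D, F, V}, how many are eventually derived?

2

Y and L are on, so F activates (Gate 8).
Gate 13: L and Y on → J on.
X and F are on, so R activates (Gate 9).
Gate 10: R and J on → D on.
D: reached.
F: reached.
V would need W, P, and D (Gate 7), but W never turns on.
Reached: D and F — 2 of the 3.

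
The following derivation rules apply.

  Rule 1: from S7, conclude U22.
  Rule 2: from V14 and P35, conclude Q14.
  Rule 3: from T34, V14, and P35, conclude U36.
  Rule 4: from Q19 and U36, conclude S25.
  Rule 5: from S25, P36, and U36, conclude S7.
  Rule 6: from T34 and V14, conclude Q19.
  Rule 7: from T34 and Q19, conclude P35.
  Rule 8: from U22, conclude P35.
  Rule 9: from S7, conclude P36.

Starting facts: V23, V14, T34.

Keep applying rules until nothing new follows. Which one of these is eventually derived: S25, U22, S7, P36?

From T34 and V14, Rule 6 gives Q19.
T34 and Q19 hold, so P35 follows (Rule 7).
T34, V14, and P35 hold, so U36 follows (Rule 3).
Q19 and U36 hold, so S25 follows (Rule 4).
U22 would need S7 (Rule 1), but S7 is never established. S7 would need S25, P36, and U36 (Rule 5), but P36 is never established. P36 would need S7 (Rule 9), but S7 is never established.

S25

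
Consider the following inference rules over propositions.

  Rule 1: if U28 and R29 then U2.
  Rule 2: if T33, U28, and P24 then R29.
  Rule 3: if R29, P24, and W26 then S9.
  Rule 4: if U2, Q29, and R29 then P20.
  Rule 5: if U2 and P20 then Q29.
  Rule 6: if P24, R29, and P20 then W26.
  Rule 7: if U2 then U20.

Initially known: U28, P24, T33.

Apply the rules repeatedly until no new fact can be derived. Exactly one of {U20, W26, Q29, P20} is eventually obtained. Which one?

From T33, U28, and P24, Rule 2 gives R29.
From U28 and R29, Rule 1 gives U2.
U2 holds, so U20 follows (Rule 7).
Q29 would need U2 and P20 (Rule 5), but P20 is never established. P20 would need U2, Q29, and R29 (Rule 4), but Q29 is never established. W26 would need P24, R29, and P20 (Rule 6), but P20 is never established.

U20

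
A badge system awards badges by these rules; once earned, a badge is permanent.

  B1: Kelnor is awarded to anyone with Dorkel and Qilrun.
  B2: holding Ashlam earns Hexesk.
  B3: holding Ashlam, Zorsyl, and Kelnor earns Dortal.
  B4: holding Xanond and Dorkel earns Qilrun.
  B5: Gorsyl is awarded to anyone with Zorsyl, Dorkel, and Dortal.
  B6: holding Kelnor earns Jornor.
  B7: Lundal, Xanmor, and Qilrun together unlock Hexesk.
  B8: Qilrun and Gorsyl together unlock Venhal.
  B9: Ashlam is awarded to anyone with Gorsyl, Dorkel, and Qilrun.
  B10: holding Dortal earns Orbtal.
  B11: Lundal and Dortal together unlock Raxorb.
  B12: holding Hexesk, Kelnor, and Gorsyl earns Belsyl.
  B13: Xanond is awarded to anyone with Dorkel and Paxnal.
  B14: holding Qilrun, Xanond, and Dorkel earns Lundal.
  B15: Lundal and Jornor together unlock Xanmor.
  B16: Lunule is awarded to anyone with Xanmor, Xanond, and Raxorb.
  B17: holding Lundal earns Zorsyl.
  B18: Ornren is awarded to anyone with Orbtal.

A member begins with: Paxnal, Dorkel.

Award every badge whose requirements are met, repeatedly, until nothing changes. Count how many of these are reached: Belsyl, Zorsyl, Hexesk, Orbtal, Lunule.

2

With Dorkel and Paxnal, Xanond is earned (B13).
With Xanond and Dorkel, Qilrun is earned (B4).
With Qilrun, Xanond, and Dorkel, Lundal is earned (B14).
With Dorkel and Qilrun, Kelnor is earned (B1).
With Lundal, Zorsyl is earned (B17).
With Kelnor, Jornor is earned (B6).
With Lundal and Jornor, Xanmor is earned (B15).
With Lundal, Xanmor, and Qilrun, Hexesk is earned (B7).
Belsyl would need Hexesk, Kelnor, and Gorsyl (B12), but Gorsyl is never earned.
Zorsyl: reached.
Hexesk: reached.
Orbtal would need Dortal (B10), but Dortal is never earned.
Lunule would need Xanmor, Xanond, and Raxorb (B16), but Raxorb is never earned.
Reached: Zorsyl and Hexesk — 2 of the 5.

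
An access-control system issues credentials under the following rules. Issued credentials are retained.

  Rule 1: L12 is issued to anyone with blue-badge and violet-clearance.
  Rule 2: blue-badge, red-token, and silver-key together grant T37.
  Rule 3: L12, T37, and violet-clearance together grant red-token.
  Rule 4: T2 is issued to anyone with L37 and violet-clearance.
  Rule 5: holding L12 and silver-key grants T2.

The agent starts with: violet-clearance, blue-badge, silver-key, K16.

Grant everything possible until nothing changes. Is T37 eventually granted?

T37 would need blue-badge, red-token, and silver-key (Rule 2), but red-token is never granted.

No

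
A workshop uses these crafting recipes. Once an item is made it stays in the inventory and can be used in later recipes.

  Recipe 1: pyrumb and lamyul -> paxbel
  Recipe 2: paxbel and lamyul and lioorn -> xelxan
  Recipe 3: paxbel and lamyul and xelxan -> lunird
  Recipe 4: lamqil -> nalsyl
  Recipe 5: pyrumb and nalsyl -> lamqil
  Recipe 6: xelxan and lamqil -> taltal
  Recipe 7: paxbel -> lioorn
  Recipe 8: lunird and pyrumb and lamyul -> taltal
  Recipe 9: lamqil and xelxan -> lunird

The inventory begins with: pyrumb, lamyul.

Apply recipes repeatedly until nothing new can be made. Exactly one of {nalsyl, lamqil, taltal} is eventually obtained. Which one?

taltal

pyrumb and lamyul -> paxbel (Recipe 1).
Using Recipe 7, paxbel makes lioorn.
Using Recipe 2, paxbel, lamyul, and lioorn make xelxan.
Using Recipe 3, paxbel, lamyul, and xelxan make lunird.
Using Recipe 8, lunird, pyrumb, and lamyul make taltal.
nalsyl would need lamqil (Recipe 4), but lamqil is never obtained. lamqil would need pyrumb and nalsyl (Recipe 5), but nalsyl is never obtained.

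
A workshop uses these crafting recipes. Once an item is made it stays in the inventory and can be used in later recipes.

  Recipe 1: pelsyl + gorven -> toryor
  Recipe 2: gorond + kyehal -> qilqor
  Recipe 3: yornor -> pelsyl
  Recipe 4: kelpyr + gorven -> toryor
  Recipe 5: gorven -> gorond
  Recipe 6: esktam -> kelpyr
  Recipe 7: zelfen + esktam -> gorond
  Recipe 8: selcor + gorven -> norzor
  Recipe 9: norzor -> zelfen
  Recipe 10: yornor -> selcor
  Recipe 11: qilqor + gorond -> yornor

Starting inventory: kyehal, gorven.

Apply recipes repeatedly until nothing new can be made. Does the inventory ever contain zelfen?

Yes

Using Recipe 5, gorven makes gorond.
gorond + kyehal -> qilqor (Recipe 2).
Using Recipe 11, qilqor and gorond make yornor.
yornor -> selcor (Recipe 10).
selcor + gorven -> norzor (Recipe 8).
norzor -> zelfen (Recipe 9).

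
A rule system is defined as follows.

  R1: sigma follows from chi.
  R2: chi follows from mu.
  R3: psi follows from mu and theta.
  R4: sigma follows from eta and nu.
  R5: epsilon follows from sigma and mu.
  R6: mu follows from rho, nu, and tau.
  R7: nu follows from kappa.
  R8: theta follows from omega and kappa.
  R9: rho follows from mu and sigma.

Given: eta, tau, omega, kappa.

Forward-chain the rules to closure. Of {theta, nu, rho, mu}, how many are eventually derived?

2

kappa holds, so nu follows (R7).
omega and kappa hold, so theta follows (R8).
theta: reached.
nu: reached.
rho would need mu and sigma (R9), but mu is never established.
mu would need rho, nu, and tau (R6), but rho is never established.
Reached: theta and nu — 2 of the 4.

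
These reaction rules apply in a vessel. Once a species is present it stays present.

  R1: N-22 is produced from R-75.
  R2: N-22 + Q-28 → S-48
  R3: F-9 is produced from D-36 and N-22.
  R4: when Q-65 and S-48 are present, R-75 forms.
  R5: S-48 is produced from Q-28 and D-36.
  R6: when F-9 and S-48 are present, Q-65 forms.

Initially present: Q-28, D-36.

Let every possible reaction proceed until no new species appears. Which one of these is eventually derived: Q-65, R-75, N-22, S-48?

Q-28 and D-36 present → S-48 forms (R5).
N-22 would need R-75 (R1), but R-75 never forms. R-75 would need Q-65 and S-48 (R4), but Q-65 never forms. Q-65 would need F-9 and S-48 (R6), but F-9 never forms.

S-48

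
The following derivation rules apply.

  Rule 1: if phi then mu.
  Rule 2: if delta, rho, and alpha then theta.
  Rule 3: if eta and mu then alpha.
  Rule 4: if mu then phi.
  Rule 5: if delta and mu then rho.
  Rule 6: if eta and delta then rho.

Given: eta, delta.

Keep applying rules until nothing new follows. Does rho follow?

eta and delta hold, so rho follows (Rule 6).

Yes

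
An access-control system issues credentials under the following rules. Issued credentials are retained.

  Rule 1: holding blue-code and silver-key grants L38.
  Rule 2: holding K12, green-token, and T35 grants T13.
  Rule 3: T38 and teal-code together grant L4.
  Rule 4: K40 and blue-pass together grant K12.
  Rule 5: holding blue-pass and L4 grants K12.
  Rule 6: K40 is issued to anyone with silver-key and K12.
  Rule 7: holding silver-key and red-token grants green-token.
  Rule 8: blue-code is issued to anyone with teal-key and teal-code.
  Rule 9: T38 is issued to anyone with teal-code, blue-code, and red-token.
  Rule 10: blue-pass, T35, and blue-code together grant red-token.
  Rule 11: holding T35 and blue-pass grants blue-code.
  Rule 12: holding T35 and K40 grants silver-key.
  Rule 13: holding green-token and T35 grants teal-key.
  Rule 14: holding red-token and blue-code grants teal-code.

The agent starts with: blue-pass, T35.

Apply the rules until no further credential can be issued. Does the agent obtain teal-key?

No

teal-key would need green-token and T35 (Rule 13), but green-token is never granted.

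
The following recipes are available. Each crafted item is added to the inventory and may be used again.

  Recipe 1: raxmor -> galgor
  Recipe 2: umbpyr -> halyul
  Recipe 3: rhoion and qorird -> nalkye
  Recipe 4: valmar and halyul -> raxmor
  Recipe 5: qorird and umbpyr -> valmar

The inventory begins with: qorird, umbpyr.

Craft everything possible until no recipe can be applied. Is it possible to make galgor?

Yes

umbpyr -> halyul (Recipe 2).
qorird and umbpyr -> valmar (Recipe 5).
valmar and halyul -> raxmor (Recipe 4).
Using Recipe 1, raxmor makes galgor.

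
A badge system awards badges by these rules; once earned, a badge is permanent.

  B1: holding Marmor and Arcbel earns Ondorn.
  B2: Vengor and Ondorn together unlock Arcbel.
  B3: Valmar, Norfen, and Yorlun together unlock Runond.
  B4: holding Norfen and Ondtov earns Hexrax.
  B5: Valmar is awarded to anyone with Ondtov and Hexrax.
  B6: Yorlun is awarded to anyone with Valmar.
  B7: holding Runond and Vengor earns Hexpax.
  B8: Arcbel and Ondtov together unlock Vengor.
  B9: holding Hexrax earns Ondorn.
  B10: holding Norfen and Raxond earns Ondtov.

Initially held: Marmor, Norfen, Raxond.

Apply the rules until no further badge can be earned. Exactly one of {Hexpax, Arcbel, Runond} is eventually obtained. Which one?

Runond

With Norfen and Raxond, Ondtov is earned (B10).
With Norfen and Ondtov, Hexrax is earned (B4).
With Ondtov and Hexrax, Valmar is earned (B5).
With Valmar, Yorlun is earned (B6).
With Valmar, Norfen, and Yorlun, Runond is earned (B3).
Hexpax would need Runond and Vengor (B7), but Vengor is never earned. Arcbel would need Vengor and Ondorn (B2), but Vengor is never earned.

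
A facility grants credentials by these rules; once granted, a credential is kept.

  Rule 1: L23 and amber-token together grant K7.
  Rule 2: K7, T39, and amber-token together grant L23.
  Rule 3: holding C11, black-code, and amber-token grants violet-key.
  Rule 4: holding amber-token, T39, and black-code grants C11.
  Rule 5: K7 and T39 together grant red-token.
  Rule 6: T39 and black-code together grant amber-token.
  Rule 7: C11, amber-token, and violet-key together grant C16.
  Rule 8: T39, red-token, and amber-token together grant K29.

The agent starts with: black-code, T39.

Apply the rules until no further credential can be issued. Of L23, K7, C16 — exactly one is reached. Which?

Holding T39 and black-code grants amber-token (Rule 6).
Holding amber-token, T39, and black-code grants C11 (Rule 4).
Holding C11, black-code, and amber-token grants violet-key (Rule 3).
Holding C11, amber-token, and violet-key grants C16 (Rule 7).
L23 would need K7, T39, and amber-token (Rule 2), but K7 is never granted. K7 would need L23 and amber-token (Rule 1), but L23 is never granted.

C16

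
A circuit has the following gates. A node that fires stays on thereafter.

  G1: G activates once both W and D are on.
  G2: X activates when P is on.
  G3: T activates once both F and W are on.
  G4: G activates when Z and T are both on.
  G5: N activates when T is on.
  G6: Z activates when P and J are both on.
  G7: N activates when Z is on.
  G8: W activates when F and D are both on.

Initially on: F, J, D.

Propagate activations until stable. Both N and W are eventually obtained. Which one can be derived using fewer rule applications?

W

W: G8: F and D on → W on. [1 rule application]
N: G8: F and D on → W on. G3: F and W on → T on. T is on, so N activates (G5). [3 rule applications]
W needs fewer.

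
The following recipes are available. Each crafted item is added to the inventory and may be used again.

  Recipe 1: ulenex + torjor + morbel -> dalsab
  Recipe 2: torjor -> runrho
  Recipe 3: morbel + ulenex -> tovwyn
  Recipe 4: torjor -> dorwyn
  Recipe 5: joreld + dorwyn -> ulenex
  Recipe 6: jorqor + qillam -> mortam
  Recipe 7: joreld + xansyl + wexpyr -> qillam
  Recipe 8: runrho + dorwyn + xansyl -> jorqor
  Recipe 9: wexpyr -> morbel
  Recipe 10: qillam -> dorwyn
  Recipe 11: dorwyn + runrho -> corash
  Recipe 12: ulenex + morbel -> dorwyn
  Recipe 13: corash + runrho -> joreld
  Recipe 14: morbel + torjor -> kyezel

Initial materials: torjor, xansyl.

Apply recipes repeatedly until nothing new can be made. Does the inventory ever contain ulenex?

Yes

torjor -> runrho (Recipe 2).
Using Recipe 4, torjor makes dorwyn.
Using Recipe 11, dorwyn and runrho make corash.
Using Recipe 13, corash and runrho make joreld.
Using Recipe 5, joreld and dorwyn make ulenex.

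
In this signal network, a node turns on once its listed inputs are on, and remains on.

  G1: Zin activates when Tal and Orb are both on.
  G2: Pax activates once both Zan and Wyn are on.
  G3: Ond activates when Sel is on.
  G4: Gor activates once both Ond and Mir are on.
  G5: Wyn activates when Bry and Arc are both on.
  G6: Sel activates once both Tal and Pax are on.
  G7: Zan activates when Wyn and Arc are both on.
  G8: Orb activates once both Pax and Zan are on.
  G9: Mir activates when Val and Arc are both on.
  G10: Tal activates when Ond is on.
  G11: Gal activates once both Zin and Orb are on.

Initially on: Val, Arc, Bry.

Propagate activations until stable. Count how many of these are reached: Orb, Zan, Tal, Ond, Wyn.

3

Bry and Arc are on, so Wyn activates (G5).
Wyn and Arc are on, so Zan activates (G7).
G2: Zan and Wyn on → Pax on.
Pax and Zan are on, so Orb activates (G8).
Orb: reached.
Zan: reached.
Tal would need Ond (G10), but Ond never turns on.
Ond would need Sel (G3), but Sel never turns on.
Wyn: reached.
Reached: Orb, Zan, and Wyn — 3 of the 5.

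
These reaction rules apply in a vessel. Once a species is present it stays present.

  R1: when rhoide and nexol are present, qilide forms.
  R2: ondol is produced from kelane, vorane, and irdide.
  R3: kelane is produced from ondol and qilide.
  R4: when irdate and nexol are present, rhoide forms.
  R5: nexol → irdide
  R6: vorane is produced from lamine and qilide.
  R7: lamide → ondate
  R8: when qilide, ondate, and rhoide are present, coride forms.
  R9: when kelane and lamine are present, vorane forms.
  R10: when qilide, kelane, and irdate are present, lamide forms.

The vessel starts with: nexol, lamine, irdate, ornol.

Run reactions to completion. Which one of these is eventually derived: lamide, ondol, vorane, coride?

irdate and nexol present → rhoide forms (R4).
rhoide and nexol present → qilide forms (R1).
lamine and qilide present → vorane forms (R6).
coride would need qilide, ondate, and rhoide (R8), but ondate never forms. ondol would need kelane, vorane, and irdide (R2), but kelane never forms. lamide would need qilide, kelane, and irdate (R10), but kelane never forms.

vorane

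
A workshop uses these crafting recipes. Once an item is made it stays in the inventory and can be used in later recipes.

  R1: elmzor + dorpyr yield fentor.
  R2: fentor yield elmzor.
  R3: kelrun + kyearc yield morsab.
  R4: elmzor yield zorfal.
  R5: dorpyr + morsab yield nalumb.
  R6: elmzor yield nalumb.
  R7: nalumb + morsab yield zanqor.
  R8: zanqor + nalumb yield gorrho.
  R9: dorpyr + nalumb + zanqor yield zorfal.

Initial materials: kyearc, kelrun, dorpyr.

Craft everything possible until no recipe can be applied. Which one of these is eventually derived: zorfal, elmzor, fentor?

zorfal

Using R3, kelrun and kyearc make morsab.
dorpyr + morsab → nalumb (R5).
Using R7, nalumb and morsab make zanqor.
Using R9, dorpyr, nalumb, and zanqor make zorfal.
elmzor would need fentor (R2), but fentor is never obtained. fentor would need elmzor and dorpyr (R1), but elmzor is never obtained.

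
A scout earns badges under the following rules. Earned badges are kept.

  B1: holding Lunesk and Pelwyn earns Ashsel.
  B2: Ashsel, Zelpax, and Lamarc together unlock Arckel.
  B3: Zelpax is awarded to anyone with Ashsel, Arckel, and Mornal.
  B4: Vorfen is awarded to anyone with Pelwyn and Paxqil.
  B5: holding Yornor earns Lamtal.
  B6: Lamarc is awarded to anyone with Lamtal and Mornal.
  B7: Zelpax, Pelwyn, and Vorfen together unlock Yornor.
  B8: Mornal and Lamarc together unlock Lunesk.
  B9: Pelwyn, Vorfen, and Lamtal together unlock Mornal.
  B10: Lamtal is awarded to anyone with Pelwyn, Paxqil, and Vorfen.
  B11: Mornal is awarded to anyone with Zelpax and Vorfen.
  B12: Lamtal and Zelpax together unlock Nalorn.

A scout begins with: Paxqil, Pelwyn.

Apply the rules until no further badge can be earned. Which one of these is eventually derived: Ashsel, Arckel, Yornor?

Ashsel

With Pelwyn and Paxqil, Vorfen is earned (B4).
With Pelwyn, Paxqil, and Vorfen, Lamtal is earned (B10).
With Pelwyn, Vorfen, and Lamtal, Mornal is earned (B9).
With Lamtal and Mornal, Lamarc is earned (B6).
With Mornal and Lamarc, Lunesk is earned (B8).
With Lunesk and Pelwyn, Ashsel is earned (B1).
Arckel would need Ashsel, Zelpax, and Lamarc (B2), but Zelpax is never earned. Yornor would need Zelpax, Pelwyn, and Vorfen (B7), but Zelpax is never earned.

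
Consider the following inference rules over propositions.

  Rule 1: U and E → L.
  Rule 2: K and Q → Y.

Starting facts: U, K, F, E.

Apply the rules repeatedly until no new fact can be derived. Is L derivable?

From U and E, Rule 1 gives L.

Yes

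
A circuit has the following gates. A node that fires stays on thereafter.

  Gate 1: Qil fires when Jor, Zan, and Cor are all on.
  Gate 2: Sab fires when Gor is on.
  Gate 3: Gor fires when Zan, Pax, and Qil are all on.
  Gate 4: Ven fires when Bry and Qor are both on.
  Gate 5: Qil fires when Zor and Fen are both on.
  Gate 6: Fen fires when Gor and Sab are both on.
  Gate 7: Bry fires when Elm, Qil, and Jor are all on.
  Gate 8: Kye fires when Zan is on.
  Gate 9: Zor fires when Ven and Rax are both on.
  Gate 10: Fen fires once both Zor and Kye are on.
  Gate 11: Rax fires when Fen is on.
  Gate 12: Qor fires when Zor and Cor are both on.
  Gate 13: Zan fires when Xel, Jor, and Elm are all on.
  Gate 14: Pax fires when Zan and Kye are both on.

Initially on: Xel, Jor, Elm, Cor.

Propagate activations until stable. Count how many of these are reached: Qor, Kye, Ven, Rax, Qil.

Gate 13: Xel, Jor, and Elm on → Zan on.
Gate 1: Jor, Zan, and Cor on → Qil on.
Zan is on, so Kye fires (Gate 8).
Zan and Kye are on, so Pax fires (Gate 14).
Zan, Pax, and Qil are on, so Gor fires (Gate 3).
Gor is on, so Sab fires (Gate 2).
Gate 6: Gor and Sab on → Fen on.
Gate 11: Fen on → Rax on.
Qor would need Zor and Cor (Gate 12), but Zor never turns on.
Kye: reached.
Ven would need Bry and Qor (Gate 4), but Qor never turns on.
Rax: reached.
Qil: reached.
Reached: Kye, Rax, and Qil — 3 of the 5.

3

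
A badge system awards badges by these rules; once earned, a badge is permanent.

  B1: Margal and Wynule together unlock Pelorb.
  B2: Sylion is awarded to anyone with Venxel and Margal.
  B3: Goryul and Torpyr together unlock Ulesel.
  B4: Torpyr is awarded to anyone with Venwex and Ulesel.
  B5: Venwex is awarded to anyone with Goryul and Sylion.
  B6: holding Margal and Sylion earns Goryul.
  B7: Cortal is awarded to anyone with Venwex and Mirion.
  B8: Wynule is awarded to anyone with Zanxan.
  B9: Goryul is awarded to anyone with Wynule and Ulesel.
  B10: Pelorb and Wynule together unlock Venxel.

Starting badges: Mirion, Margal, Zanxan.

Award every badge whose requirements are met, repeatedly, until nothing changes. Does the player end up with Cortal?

With Zanxan, Wynule is earned (B8).
With Margal and Wynule, Pelorb is earned (B1).
With Pelorb and Wynule, Venxel is earned (B10).
With Venxel and Margal, Sylion is earned (B2).
With Margal and Sylion, Goryul is earned (B6).
With Goryul and Sylion, Venwex is earned (B5).
With Venwex and Mirion, Cortal is earned (B7).

Yes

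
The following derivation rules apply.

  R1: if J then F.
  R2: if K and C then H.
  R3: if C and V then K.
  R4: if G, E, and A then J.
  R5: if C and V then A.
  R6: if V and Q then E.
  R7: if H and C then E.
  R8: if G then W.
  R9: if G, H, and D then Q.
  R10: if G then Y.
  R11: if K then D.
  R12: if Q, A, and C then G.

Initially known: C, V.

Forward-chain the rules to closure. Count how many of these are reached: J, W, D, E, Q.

2

From C and V, R3 gives K.
From K, R11 gives D.
K and C hold, so H follows (R2).
From H and C, R7 gives E.
J would need G, E, and A (R4), but G is never established.
W would need G (R8), but G is never established.
D: reached.
E: reached.
Q would need G, H, and D (R9), but G is never established.
Reached: D and E — 2 of the 5.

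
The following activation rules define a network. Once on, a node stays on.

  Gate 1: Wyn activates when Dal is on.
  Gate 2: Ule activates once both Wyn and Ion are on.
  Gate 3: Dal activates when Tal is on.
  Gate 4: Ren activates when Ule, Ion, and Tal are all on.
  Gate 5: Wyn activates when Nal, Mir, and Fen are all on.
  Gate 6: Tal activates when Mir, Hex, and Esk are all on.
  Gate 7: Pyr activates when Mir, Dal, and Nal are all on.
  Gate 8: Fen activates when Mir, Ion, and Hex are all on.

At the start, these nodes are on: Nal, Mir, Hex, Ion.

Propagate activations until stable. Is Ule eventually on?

Yes

Mir, Ion, and Hex are on, so Fen activates (Gate 8).
Nal, Mir, and Fen are on, so Wyn activates (Gate 5).
Wyn and Ion are on, so Ule activates (Gate 2).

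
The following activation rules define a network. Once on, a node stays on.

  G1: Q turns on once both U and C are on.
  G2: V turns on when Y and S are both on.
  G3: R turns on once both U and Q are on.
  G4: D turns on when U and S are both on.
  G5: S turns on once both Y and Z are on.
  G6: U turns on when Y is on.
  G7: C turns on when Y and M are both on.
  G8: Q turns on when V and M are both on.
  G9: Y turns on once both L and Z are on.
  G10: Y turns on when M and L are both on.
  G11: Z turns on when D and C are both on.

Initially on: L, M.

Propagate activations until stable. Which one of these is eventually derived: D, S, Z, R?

G10: M and L on → Y on.
Y and M are on, so C turns on (G7).
G6: Y on → U on.
G1: U and C on → Q on.
G3: U and Q on → R on.
S would need Y and Z (G5), but Z never turns on. Z would need D and C (G11), but D never turns on. D would need U and S (G4), but S never turns on.

R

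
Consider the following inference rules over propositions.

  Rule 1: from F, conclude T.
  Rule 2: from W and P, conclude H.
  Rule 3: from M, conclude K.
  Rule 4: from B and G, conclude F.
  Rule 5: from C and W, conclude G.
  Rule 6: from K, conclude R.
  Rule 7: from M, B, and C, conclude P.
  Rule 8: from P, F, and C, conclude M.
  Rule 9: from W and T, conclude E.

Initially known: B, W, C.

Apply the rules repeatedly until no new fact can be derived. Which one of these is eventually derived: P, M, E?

C and W hold, so G follows (Rule 5).
B and G hold, so F follows (Rule 4).
From F, Rule 1 gives T.
W and T hold, so E follows (Rule 9).
M would need P, F, and C (Rule 8), but P is never established. P would need M, B, and C (Rule 7), but M is never established.

E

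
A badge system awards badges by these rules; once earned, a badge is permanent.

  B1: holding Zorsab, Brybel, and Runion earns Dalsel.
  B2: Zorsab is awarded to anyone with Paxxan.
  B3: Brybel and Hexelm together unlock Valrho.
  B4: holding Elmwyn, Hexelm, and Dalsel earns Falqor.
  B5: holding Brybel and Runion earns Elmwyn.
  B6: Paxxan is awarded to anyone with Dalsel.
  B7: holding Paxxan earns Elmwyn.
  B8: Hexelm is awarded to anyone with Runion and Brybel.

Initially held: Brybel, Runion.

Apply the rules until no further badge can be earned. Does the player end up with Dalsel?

No

Dalsel would need Zorsab, Brybel, and Runion (B1), but Zorsab is never earned.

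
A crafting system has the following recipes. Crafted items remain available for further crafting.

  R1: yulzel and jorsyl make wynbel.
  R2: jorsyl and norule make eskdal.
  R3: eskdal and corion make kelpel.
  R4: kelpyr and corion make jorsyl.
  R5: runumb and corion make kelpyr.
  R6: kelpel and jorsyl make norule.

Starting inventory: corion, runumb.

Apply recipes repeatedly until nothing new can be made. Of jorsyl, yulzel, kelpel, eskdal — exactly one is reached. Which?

runumb and corion → kelpyr (R5).
Using R4, kelpyr and corion make jorsyl.
kelpel would need eskdal and corion (R3), but eskdal is never obtained. No rule produces yulzel, and it is not given. eskdal would need jorsyl and norule (R2), but norule is never obtained.

jorsyl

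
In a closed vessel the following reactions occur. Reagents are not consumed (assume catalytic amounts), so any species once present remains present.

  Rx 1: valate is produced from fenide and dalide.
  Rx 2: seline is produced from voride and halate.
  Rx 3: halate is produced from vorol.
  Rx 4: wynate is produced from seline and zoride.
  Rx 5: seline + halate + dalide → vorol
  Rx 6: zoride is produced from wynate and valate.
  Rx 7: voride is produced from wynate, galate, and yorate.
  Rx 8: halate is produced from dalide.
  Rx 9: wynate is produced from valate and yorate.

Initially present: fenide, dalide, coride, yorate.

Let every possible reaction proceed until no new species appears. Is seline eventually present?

seline would need voride and halate (Rx 2), but voride never forms.

No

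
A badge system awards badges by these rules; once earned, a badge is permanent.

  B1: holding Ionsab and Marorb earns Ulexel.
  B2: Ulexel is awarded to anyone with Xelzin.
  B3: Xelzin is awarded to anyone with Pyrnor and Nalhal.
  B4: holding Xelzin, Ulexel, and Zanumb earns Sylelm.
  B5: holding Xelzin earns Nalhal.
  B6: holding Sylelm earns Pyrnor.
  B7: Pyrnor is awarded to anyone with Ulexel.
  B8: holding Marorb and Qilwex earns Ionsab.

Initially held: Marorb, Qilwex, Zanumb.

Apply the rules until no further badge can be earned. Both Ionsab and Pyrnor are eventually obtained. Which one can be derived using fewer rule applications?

Ionsab: With Marorb and Qilwex, Ionsab is earned (B8). [1 rule application]
Pyrnor: With Marorb and Qilwex, Ionsab is earned (B8). With Ionsab and Marorb, Ulexel is earned (B1). With Ulexel, Pyrnor is earned (B7). [3 rule applications]
Ionsab needs fewer.

Ionsab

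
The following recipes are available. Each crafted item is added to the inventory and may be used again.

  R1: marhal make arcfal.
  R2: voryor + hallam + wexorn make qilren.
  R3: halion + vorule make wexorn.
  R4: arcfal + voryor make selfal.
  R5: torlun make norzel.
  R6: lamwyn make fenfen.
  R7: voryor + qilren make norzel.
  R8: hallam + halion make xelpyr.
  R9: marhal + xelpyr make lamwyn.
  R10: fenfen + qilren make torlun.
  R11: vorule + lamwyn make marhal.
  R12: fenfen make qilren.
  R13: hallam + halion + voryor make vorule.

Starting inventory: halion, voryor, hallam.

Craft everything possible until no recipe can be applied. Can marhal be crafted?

No

marhal would need vorule and lamwyn (R11), but lamwyn is never obtained.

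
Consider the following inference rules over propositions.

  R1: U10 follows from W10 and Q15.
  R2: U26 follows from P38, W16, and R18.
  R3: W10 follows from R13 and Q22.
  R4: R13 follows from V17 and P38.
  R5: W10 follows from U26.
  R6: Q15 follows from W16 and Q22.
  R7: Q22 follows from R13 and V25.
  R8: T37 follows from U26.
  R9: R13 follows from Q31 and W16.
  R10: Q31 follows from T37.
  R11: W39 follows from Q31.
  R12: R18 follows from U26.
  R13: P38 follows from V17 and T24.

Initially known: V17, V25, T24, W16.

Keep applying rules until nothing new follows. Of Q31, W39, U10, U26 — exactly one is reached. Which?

V17 and T24 hold, so P38 follows (R13).
From V17 and P38, R4 gives R13.
R13 and V25 hold, so Q22 follows (R7).
W16 and Q22 hold, so Q15 follows (R6).
From R13 and Q22, R3 gives W10.
From W10 and Q15, R1 gives U10.
U26 would need P38, W16, and R18 (R2), but R18 is never established. W39 would need Q31 (R11), but Q31 is never established. Q31 would need T37 (R10), but T37 is never established.

U10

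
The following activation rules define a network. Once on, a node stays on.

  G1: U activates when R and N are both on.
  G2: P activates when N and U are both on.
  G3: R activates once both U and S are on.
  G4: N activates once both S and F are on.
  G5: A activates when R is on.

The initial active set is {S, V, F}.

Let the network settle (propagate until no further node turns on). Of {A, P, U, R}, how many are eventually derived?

0

A would need R (G5), but R never turns on.
P would need N and U (G2), but U never turns on.
U would need R and N (G1), but R never turns on.
R would need U and S (G3), but U never turns on.
None of the 4 are reached.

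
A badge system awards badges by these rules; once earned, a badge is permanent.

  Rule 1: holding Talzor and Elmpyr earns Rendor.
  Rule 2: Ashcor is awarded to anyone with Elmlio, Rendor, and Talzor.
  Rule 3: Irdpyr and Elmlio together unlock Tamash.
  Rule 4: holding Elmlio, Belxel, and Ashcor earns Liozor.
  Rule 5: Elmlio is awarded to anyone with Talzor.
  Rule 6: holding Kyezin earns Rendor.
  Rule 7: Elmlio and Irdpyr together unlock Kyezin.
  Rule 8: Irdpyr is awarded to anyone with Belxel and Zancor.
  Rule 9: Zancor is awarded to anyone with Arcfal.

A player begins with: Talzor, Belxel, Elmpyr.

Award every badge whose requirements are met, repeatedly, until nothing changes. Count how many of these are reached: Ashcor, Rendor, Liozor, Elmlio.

With Talzor and Elmpyr, Rendor is earned (Rule 1).
With Talzor, Elmlio is earned (Rule 5).
With Elmlio, Rendor, and Talzor, Ashcor is earned (Rule 2).
With Elmlio, Belxel, and Ashcor, Liozor is earned (Rule 4).
Ashcor: reached.
Rendor: reached.
Liozor: reached.
Elmlio: reached.
All 4 are reached.

4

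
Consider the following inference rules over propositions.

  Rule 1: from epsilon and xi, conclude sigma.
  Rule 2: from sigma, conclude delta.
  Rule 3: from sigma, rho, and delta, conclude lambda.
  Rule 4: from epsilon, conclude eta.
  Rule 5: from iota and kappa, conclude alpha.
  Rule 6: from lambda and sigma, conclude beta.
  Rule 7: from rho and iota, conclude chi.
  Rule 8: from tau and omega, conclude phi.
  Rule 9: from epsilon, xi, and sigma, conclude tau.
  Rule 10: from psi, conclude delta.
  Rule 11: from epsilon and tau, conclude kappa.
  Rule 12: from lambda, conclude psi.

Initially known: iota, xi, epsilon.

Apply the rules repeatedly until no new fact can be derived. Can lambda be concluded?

lambda would need sigma, rho, and delta (Rule 3), but rho is never established.

No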